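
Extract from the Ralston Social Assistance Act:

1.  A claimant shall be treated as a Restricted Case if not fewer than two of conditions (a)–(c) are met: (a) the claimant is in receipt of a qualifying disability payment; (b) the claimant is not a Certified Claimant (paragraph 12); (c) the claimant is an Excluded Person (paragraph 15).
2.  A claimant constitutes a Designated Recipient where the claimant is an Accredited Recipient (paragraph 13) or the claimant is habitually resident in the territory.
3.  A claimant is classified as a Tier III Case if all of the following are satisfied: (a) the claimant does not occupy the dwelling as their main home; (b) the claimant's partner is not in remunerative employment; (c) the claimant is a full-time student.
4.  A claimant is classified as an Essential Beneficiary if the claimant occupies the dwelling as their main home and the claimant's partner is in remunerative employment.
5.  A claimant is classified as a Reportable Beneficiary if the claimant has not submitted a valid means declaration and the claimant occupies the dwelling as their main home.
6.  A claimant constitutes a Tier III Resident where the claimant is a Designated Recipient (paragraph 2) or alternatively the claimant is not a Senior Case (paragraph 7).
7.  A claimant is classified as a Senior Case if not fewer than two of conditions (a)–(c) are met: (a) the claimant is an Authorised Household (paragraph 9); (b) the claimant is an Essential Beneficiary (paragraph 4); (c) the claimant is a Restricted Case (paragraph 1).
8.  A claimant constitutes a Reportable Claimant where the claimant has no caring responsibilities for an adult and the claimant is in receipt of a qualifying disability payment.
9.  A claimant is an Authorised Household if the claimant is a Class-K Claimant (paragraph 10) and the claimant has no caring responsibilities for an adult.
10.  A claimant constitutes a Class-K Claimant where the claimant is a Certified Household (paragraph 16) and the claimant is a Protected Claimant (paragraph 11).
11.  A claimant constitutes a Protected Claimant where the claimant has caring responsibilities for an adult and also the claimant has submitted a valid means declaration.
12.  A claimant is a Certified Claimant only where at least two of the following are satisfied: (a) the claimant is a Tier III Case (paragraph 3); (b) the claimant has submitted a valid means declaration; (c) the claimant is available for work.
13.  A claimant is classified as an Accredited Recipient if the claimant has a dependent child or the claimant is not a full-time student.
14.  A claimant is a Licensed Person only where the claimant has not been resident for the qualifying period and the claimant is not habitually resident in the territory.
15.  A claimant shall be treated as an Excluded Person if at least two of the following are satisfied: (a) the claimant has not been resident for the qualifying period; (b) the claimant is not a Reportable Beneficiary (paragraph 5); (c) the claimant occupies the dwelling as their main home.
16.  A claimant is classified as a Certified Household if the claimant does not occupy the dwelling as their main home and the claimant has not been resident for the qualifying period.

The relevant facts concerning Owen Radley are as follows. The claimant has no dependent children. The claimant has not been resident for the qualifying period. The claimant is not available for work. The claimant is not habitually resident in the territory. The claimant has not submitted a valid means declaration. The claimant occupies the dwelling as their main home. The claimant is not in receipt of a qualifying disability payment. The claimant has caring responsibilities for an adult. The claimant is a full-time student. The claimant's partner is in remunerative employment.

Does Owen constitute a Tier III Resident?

Under paragraph 13: the claimant has a dependent child? no; or the claimant is not a full-time student? no. So the claimant is not an Accredited Recipient.
Under paragraph 2: Accredited Recipient (paragraph 13)? no; or the claimant is habitually resident in the territory? no. So the claimant is not a Designated Recipient.
Under paragraph 16: the claimant does not occupy the dwelling as their main home? no; and the claimant has not been resident for the qualifying period? yes. So the claimant is not a Certified Household.
Under paragraph 11: the claimant has caring responsibilities for an adult? yes; and the claimant has submitted a valid means declaration? no. So the claimant is not a Protected Claimant.
Under paragraph 10: Certified Household (paragraph 16)? no; and Protected Claimant (paragraph 11)? no. So the claimant is not a Class-K Claimant.
Under paragraph 9: Class-K Claimant (paragraph 10)? no; and the claimant has no caring responsibilities for an adult? no. So the claimant is not an Authorised Household.
Under paragraph 4: the claimant occupies the dwelling as their main home? yes; and the claimant's partner is in remunerative employment? yes. So the claimant is an Essential Beneficiary.
Under paragraph 3: the claimant does not occupy the dwelling as their main home? no; and the claimant's partner is not in remunerative employment? no; and the claimant is a full-time student? yes. So the claimant is not a Tier III Case.
Under paragraph 12: Tier III Case (paragraph 3)? no; the claimant has submitted a valid means declaration? no; the claimant is available for work? no — 0 of 3 hold (need ≥2) → not satisfied.
Under paragraph 5: the claimant has not submitted a valid means declaration? yes; and the claimant occupies the dwelling as their main home? yes. So the claimant is a Reportable Beneficiary.
Under paragraph 15: the claimant has not been resident for the qualifying period? yes; not a Reportable Beneficiary (paragraph 5)? no; the claimant occupies the dwelling as their main home? yes — 2 of 3 hold (need ≥2) → satisfied.
Under paragraph 1: the claimant is in receipt of a qualifying disability payment? no; not a Certified Claimant (paragraph 12)? yes; Excluded Person (paragraph 15)? yes — 2 of 3 hold (need ≥2) → satisfied.
Under paragraph 7: Authorised Household (paragraph 9)? no; Essential Beneficiary (paragraph 4)? yes; Restricted Case (paragraph 1)? yes — 2 of 3 hold (need ≥2) → satisfied.
Under paragraph 6: Designated Recipient (paragraph 2)? no; or not a Senior Case (paragraph 7)? no. So the claimant is not a Tier III Resident.

No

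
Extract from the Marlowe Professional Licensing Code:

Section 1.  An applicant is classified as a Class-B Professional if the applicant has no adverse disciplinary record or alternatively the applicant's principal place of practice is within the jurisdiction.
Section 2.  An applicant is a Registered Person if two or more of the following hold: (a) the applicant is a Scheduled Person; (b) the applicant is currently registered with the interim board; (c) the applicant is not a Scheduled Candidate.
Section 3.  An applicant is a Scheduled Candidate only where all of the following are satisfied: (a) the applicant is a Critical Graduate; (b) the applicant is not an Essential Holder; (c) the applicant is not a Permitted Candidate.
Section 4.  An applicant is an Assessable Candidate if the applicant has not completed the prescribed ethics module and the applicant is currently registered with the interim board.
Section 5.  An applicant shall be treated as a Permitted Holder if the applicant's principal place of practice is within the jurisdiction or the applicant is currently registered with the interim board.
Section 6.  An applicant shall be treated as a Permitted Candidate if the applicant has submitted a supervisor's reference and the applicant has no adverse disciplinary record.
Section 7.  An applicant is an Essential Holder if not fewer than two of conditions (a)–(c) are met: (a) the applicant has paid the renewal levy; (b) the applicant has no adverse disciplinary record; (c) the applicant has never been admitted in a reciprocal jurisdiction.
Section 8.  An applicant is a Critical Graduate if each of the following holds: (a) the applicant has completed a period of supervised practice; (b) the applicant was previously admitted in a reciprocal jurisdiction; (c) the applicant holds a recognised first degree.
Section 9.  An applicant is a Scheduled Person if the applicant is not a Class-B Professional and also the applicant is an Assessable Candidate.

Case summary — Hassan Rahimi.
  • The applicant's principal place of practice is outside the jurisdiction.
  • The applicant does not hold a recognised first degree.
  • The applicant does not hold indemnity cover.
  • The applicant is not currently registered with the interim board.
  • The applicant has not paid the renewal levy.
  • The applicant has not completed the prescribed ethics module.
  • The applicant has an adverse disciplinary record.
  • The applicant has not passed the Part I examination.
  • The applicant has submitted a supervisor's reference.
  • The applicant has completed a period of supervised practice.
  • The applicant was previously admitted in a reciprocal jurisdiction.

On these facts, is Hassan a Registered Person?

No

Under section 1: the applicant has no adverse disciplinary record? no; or the applicant's principal place of practice is within the jurisdiction? no. So the applicant is not a Class-B Professional.
Under section 4: the applicant has not completed the prescribed ethics module? yes; and the applicant is currently registered with the interim board? no. So the applicant is not an Assessable Candidate.
Under section 9: not a Class-B Professional (section 1)? yes; and Assessable Candidate (section 4)? no. So the applicant is not a Scheduled Person.
Under section 8: the applicant has completed a period of supervised practice? yes; and the applicant was previously admitted in a reciprocal jurisdiction? yes; and the applicant holds a recognised first degree? no. So the applicant is not a Critical Graduate.
Under section 7: the applicant has paid the renewal levy? no; the applicant has no adverse disciplinary record? no; the applicant has never been admitted in a reciprocal jurisdiction? no — 0 of 3 hold (need ≥2) → not satisfied.
Under section 6: the applicant has submitted a supervisor's reference? yes; and the applicant has no adverse disciplinary record? no. So the applicant is not a Permitted Candidate.
Under section 3: Critical Graduate (section 8)? no; and not an Essential Holder (section 7)? yes; and not a Permitted Candidate (section 6)? yes. So the applicant is not a Scheduled Candidate.
Under section 2: Scheduled Person (section 9)? no; the applicant is currently registered with the interim board? no; not a Scheduled Candidate (section 3)? yes — 1 of 3 hold (need ≥2) → not satisfied.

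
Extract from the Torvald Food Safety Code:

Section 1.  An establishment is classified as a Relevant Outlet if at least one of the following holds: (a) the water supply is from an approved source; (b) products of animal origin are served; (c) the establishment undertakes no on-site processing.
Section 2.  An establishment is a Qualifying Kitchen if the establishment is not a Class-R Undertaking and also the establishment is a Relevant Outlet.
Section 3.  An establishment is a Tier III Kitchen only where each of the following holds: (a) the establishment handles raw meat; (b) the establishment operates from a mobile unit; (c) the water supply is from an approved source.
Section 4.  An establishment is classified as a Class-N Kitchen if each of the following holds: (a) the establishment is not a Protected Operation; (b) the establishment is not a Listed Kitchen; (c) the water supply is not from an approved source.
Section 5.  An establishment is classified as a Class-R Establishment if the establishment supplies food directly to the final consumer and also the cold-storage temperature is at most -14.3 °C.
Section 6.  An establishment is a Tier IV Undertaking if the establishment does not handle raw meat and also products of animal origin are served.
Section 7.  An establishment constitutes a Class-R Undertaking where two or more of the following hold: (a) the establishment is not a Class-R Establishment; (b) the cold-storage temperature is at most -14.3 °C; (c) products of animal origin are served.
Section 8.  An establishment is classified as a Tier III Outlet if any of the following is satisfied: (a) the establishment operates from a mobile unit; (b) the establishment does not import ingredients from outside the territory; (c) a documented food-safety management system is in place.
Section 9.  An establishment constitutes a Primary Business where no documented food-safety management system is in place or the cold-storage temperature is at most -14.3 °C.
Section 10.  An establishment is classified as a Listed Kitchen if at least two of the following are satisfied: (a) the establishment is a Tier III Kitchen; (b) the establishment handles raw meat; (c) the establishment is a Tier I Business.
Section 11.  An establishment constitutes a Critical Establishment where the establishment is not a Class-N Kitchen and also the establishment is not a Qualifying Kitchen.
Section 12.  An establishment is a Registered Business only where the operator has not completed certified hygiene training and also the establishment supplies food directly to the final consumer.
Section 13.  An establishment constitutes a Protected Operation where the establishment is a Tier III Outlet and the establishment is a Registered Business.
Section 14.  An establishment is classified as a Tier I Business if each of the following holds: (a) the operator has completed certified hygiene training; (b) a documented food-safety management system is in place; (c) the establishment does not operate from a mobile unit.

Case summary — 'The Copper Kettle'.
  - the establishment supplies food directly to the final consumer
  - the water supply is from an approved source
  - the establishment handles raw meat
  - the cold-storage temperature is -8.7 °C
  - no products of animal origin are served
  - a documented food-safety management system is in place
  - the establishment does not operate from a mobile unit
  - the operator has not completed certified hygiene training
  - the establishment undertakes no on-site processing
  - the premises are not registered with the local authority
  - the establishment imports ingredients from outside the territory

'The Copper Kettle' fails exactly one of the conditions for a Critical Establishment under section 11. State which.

section 8 — Tier III Outlet: [the establishment operates from a mobile unit? no] OR [the establishment does not import ingredients from outside the territory? no] OR [a documented food-safety management system is in place? yes] → satisfied.
section 12 — Registered Business: [the operator has not completed certified hygiene training? yes] AND [the establishment supplies food directly to the final consumer? yes] → satisfied.
section 13 — Protected Operation: [Tier III Outlet (section 8)? yes] AND [Registered Business (section 12)? yes] → satisfied.
section 3 — Tier III Kitchen: [the establishment handles raw meat? yes] AND [the establishment operates from a mobile unit? no] AND [the water supply is from an approved source? yes] → not satisfied.
section 14 — Tier I Business: [the operator has completed certified hygiene training? no] AND [a documented food-safety management system is in place? yes] AND [the establishment does not operate from a mobile unit? yes] → not satisfied.
section 10 — Listed Kitchen: Tier III Kitchen (section 3)? no; the establishment handles raw meat? yes; Tier I Business (section 14)? no — 1 of 3 hold (need ≥2) → not satisfied.
section 4 — Class-N Kitchen: [not a Protected Operation (section 13)? no] AND [not a Listed Kitchen (section 10)? yes] AND [the water supply is not from an approved source? no] → not satisfied.
section 5 — Class-R Establishment: [the establishment supplies food directly to the final consumer? yes] AND [cold-storage temperature: -8.7 °C ≤ -14.3 °C? no] → not satisfied.
section 7 — Class-R Undertaking: not a Class-R Establishment (section 5)? yes; cold-storage temperature: -8.7 °C ≤ -14.3 °C? no; products of animal origin are served? no — 1 of 3 hold (need ≥2) → not satisfied.
section 1 — Relevant Outlet: [the water supply is from an approved source? yes] OR [products of animal origin are served? no] OR [the establishment undertakes no on-site processing? yes] → satisfied.
section 2 — Qualifying Kitchen: [not a Class-R Undertaking (section 7)? yes] AND [Relevant Outlet (section 1)? yes] → satisfied.
section 11 — Critical Establishment: [not a Class-N Kitchen (section 4)? yes] AND [not a Qualifying Kitchen (section 2)? no] → not satisfied.

Qualifying Kitchen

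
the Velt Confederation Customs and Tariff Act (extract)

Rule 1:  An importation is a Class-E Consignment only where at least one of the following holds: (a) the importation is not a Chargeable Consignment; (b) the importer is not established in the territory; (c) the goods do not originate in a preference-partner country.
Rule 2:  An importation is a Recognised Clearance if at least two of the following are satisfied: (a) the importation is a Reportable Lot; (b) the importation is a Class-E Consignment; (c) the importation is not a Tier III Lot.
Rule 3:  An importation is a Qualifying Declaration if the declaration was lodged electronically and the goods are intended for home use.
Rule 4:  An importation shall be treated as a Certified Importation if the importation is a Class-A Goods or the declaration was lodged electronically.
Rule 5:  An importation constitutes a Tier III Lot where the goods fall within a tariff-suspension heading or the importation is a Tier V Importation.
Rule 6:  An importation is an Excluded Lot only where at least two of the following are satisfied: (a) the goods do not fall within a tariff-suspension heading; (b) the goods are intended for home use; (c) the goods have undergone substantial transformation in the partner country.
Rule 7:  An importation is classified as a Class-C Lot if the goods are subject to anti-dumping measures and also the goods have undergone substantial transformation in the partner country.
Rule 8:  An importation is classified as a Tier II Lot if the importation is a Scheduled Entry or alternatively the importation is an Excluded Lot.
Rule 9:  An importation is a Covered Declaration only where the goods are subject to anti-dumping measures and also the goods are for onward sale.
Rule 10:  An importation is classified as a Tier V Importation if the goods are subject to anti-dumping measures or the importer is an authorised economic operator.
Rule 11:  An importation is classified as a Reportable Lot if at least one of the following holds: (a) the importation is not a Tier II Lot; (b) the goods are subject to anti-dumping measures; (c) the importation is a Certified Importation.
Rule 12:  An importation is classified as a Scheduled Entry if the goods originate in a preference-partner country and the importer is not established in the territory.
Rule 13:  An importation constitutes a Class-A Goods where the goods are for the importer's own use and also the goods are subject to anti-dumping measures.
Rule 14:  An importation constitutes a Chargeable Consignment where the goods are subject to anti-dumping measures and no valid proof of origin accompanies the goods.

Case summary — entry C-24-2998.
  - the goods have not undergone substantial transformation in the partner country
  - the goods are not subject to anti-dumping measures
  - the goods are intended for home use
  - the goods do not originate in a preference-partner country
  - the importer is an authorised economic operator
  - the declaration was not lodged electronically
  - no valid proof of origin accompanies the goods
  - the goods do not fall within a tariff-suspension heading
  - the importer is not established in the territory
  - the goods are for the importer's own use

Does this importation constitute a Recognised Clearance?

Under rule 12: the goods originate in a preference-partner country? no; and the importer is not established in the territory? yes. So the importation is not a Scheduled Entry.
Under rule 6: the goods do not fall within a tariff-suspension heading? yes; the goods are intended for home use? yes; the goods have undergone substantial transformation in the partner country? no — 2 of 3 hold (need ≥2) → satisfied.
Under rule 8: Scheduled Entry (rule 12)? no; or Excluded Lot (rule 6)? yes. So the importation is a Tier II Lot.
Under rule 13: the goods are for the importer's own use? yes; and the goods are subject to anti-dumping measures? no. So the importation is not a Class-A Goods.
Under rule 4: Class-A Goods (rule 13)? no; or the declaration was lodged electronically? no. So the importation is not a Certified Importation.
Under rule 11: not a Tier II Lot (rule 8)? no; or the goods are subject to anti-dumping measures? no; or Certified Importation (rule 4)? no. So the importation is not a Reportable Lot.
Under rule 14: the goods are subject to anti-dumping measures? no; and no valid proof of origin accompanies the goods? yes. So the importation is not a Chargeable Consignment.
Under rule 1: not a Chargeable Consignment (rule 14)? yes; or the importer is not established in the territory? yes; or the goods do not originate in a preference-partner country? yes. So the importation is a Class-E Consignment.
Under rule 10: the goods are subject to anti-dumping measures? no; or the importer is an authorised economic operator? yes. So the importation is a Tier V Importation.
Under rule 5: the goods fall within a tariff-suspension heading? no; or Tier V Importation (rule 10)? yes. So the importation is a Tier III Lot.
Under rule 2: Reportable Lot (rule 11)? no; Class-E Consignment (rule 1)? yes; not a Tier III Lot (rule 5)? no — 1 of 3 hold (need ≥2) → not satisfied.

No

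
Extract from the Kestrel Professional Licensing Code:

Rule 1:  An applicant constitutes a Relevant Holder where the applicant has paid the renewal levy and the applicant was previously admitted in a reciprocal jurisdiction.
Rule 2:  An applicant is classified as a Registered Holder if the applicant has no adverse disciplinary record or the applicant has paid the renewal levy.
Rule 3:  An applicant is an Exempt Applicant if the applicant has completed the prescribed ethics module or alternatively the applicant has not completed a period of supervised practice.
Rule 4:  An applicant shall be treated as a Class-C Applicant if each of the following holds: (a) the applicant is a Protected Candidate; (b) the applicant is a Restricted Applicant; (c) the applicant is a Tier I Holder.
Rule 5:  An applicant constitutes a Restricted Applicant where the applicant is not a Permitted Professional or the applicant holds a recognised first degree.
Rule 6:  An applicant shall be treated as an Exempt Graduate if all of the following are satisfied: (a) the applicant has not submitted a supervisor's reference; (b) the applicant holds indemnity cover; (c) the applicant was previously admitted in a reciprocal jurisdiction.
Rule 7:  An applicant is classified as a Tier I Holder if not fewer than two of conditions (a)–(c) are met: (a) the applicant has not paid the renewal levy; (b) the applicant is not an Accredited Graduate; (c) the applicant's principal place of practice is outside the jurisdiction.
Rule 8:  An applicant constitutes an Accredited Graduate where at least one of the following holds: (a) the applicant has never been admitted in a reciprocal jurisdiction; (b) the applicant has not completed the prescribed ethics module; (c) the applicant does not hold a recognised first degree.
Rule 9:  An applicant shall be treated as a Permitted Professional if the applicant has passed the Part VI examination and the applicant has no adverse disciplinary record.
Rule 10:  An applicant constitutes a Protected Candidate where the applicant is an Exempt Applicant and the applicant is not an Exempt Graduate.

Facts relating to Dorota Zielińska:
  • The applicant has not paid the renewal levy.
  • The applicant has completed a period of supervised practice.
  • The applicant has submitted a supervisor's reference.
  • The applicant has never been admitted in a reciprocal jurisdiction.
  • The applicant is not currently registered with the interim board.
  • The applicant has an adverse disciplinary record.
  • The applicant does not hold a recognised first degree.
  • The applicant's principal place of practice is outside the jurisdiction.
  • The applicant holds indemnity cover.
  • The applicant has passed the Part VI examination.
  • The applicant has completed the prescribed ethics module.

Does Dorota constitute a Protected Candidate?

rule 3 — Exempt Applicant: [the applicant has completed the prescribed ethics module? yes] OR [the applicant has not completed a period of supervised practice? no] → satisfied.
rule 6 — Exempt Graduate: [the applicant has not submitted a supervisor's reference? no] AND [the applicant holds indemnity cover? yes] AND [the applicant was previously admitted in a reciprocal jurisdiction? no] → not satisfied.
rule 10 — Protected Candidate: [Exempt Applicant (rule 3)? yes] AND [not an Exempt Graduate (rule 6)? yes] → satisfied.

Yes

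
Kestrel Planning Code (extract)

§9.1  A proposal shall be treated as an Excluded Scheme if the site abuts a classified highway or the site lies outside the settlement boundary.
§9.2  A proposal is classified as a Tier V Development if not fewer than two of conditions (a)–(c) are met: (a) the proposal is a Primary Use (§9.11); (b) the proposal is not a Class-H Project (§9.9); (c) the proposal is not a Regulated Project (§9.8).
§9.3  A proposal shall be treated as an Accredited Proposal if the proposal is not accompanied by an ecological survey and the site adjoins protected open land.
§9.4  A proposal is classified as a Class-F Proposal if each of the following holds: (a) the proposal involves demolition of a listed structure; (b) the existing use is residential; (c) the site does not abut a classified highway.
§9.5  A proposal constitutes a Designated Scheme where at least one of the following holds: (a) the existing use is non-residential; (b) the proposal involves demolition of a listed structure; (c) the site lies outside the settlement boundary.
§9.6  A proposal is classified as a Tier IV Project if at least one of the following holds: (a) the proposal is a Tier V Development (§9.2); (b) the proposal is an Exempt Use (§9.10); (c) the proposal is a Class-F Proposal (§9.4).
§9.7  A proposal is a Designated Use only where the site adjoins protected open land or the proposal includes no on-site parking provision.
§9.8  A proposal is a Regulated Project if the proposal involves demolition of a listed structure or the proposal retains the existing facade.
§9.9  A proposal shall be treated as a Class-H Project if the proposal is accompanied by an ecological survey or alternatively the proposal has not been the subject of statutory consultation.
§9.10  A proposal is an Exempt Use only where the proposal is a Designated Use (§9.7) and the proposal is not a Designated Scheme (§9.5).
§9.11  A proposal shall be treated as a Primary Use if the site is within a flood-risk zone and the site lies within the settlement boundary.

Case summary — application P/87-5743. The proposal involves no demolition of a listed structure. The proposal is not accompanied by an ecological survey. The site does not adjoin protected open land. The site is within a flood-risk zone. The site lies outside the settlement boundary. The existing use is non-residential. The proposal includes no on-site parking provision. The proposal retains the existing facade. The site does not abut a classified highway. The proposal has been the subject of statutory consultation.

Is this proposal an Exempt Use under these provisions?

No

§9.7 — Designated Use: [the site adjoins protected open land? no] OR [the proposal includes no on-site parking provision? yes] → satisfied.
§9.5 — Designated Scheme: [the existing use is non-residential? yes] OR [the proposal involves demolition of a listed structure? no] OR [the site lies outside the settlement boundary? yes] → satisfied.
§9.10 — Exempt Use: [Designated Use (§9.7)? yes] AND [not a Designated Scheme (§9.5)? no] → not satisfied.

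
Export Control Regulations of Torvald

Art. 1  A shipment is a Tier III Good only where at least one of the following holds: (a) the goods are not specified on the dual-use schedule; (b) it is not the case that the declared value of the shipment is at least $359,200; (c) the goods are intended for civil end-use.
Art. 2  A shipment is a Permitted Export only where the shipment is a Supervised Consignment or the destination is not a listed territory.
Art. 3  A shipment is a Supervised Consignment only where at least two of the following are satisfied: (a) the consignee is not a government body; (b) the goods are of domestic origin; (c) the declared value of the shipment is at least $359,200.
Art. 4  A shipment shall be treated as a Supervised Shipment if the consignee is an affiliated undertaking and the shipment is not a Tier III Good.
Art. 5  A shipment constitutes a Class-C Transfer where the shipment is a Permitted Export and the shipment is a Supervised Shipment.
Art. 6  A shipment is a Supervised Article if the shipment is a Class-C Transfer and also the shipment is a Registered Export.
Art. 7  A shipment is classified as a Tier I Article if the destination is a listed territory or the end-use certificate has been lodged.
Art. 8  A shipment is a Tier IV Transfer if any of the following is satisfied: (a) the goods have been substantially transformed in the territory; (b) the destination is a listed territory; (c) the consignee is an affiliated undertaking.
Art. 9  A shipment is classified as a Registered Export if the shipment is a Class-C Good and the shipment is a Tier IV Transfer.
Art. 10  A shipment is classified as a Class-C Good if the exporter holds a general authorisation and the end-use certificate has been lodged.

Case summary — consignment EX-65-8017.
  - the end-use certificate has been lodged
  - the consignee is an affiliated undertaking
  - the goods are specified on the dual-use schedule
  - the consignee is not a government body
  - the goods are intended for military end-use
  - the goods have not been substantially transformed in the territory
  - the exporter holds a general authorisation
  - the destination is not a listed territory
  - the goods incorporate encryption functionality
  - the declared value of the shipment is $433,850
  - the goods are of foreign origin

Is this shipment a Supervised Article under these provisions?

Yes

article 3 — Supervised Consignment: the consignee is not a government body? yes; the goods are of domestic origin? no; declared value of the shipment: $433,850 ≥ $359,200? yes — 2 of 3 hold (need ≥2) → satisfied.
article 2 — Permitted Export: [Supervised Consignment (article 3)? yes] OR [the destination is not a listed territory? yes] → satisfied.
article 1 — Tier III Good: [the goods are not specified on the dual-use schedule? no] OR [declared value of the shipment: $433,850 ≥ $359,200? yes, so negated condition no] OR [the goods are intended for civil end-use? no] → not satisfied.
article 4 — Supervised Shipment: [the consignee is an affiliated undertaking? yes] AND [not a Tier III Good (article 1)? yes] → satisfied.
article 5 — Class-C Transfer: [Permitted Export (article 2)? yes] AND [Supervised Shipment (article 4)? yes] → satisfied.
article 10 — Class-C Good: [the exporter holds a general authorisation? yes] AND [the end-use certificate has been lodged? yes] → satisfied.
article 8 — Tier IV Transfer: [the goods have been substantially transformed in the territory? no] OR [the destination is a listed territory? no] OR [the consignee is an affiliated undertaking? yes] → satisfied.
article 9 — Registered Export: [Class-C Good (article 10)? yes] AND [Tier IV Transfer (article 8)? yes] → satisfied.
article 6 — Supervised Article: [Class-C Transfer (article 5)? yes] AND [Registered Export (article 9)? yes] → satisfied.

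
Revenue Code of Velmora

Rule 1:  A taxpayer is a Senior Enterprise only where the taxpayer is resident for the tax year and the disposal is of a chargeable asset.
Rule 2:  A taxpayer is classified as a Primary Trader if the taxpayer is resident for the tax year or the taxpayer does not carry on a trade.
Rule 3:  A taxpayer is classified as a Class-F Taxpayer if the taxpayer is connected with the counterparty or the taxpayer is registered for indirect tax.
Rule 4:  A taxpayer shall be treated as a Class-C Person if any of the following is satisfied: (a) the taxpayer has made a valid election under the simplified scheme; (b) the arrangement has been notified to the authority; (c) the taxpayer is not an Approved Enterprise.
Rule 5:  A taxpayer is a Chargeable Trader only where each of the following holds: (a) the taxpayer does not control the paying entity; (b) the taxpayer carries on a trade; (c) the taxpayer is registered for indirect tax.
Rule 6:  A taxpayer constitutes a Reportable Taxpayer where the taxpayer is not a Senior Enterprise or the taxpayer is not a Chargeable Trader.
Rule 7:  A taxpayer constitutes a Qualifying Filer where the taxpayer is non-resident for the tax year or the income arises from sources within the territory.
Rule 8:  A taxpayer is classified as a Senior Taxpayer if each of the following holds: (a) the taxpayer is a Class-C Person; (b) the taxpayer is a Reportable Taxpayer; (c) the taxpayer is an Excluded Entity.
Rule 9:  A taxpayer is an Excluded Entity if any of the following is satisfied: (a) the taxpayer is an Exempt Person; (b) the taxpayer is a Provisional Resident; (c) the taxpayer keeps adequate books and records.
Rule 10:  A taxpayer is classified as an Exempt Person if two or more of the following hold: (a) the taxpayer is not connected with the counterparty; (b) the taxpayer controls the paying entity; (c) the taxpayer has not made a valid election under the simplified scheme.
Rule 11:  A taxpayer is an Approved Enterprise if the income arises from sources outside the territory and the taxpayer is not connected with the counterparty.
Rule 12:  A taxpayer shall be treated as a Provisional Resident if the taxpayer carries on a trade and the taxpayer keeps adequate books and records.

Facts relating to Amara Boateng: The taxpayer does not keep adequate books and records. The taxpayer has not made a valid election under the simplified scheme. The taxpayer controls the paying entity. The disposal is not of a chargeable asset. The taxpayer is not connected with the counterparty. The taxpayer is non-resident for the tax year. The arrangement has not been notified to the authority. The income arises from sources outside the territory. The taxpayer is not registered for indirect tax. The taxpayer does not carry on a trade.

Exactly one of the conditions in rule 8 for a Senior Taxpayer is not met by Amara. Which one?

Class-C Person

rule 11 — Approved Enterprise: [the income arises from sources outside the territory? yes] AND [the taxpayer is not connected with the counterparty? yes] → satisfied.
rule 4 — Class-C Person: [the taxpayer has made a valid election under the simplified scheme? no] OR [the arrangement has been notified to the authority? no] OR [not an Approved Enterprise (rule 11)? no] → not satisfied.
rule 1 — Senior Enterprise: [the taxpayer is resident for the tax year? no] AND [the disposal is of a chargeable asset? no] → not satisfied.
rule 5 — Chargeable Trader: [the taxpayer does not control the paying entity? no] AND [the taxpayer carries on a trade? no] AND [the taxpayer is registered for indirect tax? no] → not satisfied.
rule 6 — Reportable Taxpayer: [not a Senior Enterprise (rule 1)? yes] OR [not a Chargeable Trader (rule 5)? yes] → satisfied.
rule 10 — Exempt Person: the taxpayer is not connected with the counterparty? yes; the taxpayer controls the paying entity? yes; the taxpayer has not made a valid election under the simplified scheme? yes — 3 of 3 hold (need ≥2) → satisfied.
rule 12 — Provisional Resident: [the taxpayer carries on a trade? no] AND [the taxpayer keeps adequate books and records? no] → not satisfied.
rule 9 — Excluded Entity: [Exempt Person (rule 10)? yes] OR [Provisional Resident (rule 12)? no] OR [the taxpayer keeps adequate books and records? no] → satisfied.
rule 8 — Senior Taxpayer: [Class-C Person (rule 4)? no] AND [Reportable Taxpayer (rule 6)? yes] AND [Excluded Entity (rule 9)? yes] → not satisfied.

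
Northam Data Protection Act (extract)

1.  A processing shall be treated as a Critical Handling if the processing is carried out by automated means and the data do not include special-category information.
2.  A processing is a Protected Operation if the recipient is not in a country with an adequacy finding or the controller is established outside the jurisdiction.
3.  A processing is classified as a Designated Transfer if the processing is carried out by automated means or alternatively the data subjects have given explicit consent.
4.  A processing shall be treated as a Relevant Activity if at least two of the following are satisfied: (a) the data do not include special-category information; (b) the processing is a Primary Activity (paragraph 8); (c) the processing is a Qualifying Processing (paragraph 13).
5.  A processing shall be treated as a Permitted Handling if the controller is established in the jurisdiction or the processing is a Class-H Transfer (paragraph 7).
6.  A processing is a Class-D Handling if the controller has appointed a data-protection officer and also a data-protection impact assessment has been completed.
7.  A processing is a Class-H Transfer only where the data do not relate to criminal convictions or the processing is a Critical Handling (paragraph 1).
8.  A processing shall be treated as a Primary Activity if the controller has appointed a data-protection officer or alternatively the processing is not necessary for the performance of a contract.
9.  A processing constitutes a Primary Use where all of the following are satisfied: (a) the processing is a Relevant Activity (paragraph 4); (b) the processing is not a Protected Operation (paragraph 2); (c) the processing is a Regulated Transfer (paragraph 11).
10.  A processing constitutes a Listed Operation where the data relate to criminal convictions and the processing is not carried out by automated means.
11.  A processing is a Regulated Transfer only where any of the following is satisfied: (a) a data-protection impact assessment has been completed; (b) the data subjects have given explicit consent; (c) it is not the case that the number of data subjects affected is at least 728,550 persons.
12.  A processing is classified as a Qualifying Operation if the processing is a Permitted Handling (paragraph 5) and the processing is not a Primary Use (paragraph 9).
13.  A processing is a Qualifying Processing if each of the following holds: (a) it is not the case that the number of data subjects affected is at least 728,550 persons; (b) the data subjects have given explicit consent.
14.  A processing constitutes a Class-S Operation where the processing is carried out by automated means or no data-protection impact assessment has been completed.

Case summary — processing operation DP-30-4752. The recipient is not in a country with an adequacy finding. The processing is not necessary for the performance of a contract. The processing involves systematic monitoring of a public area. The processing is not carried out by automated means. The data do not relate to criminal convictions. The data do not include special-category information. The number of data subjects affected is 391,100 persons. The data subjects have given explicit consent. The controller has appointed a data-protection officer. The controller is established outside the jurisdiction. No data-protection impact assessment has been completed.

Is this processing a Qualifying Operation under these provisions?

paragraph 1 — Critical Handling: [the processing is carried out by automated means? no] AND [the data do not include special-category information? yes] → not satisfied.
paragraph 7 — Class-H Transfer: [the data do not relate to criminal convictions? yes] OR [Critical Handling (paragraph 1)? no] → satisfied.
paragraph 5 — Permitted Handling: [the controller is established in the jurisdiction? no] OR [Class-H Transfer (paragraph 7)? yes] → satisfied.
paragraph 8 — Primary Activity: [the controller has appointed a data-protection officer? yes] OR [the processing is not necessary for the performance of a contract? yes] → satisfied.
paragraph 13 — Qualifying Processing: [number of data subjects affected: 391,100 persons ≥ 728,550 persons? no, so negated condition yes] AND [the data subjects have given explicit consent? yes] → satisfied.
paragraph 4 — Relevant Activity: the data do not include special-category information? yes; Primary Activity (paragraph 8)? yes; Qualifying Processing (paragraph 13)? yes — 3 of 3 hold (need ≥2) → satisfied.
paragraph 2 — Protected Operation: [the recipient is not in a country with an adequacy finding? yes] OR [the controller is established outside the jurisdiction? yes] → satisfied.
paragraph 11 — Regulated Transfer: [a data-protection impact assessment has been completed? no] OR [the data subjects have given explicit consent? yes] OR [number of data subjects affected: 391,100 persons ≥ 728,550 persons? no, so negated condition yes] → satisfied.
paragraph 9 — Primary Use: [Relevant Activity (paragraph 4)? yes] AND [not a Protected Operation (paragraph 2)? no] AND [Regulated Transfer (paragraph 11)? yes] → not satisfied.
paragraph 12 — Qualifying Operation: [Permitted Handling (paragraph 5)? yes] AND [not a Primary Use (paragraph 9)? yes] → satisfied.

Yes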